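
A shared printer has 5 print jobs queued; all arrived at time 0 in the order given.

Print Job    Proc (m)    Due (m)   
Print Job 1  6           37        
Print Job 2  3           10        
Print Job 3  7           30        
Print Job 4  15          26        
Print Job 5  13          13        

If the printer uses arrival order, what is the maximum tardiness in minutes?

FIFO (arrival order): Print Job 1 Print Job 2 Print Job 3 Print Job 4 Print Job 5.
Print Job 1: 0→6, due 37, tardiness 0
Print Job 2: 6→9, due 10, tardiness 0
Print Job 3: 9→16, due 30, tardiness 0
Print Job 4: 16→31, due 26, tardiness 5
Print Job 5: 31→44, due 13, tardiness 31
Maximum = 31.

31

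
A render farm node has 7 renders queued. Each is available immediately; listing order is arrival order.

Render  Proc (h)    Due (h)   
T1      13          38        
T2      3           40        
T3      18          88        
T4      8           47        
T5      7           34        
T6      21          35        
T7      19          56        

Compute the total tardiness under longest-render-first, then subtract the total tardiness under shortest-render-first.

LPT (decreasing processing time): T6 T7 T3 T1 T4 T5 T2.
T6: 0→21, due 35, tardiness 0
T7: 21→40, due 56, tardiness 0
T3: 40→58, due 88, tardiness 0
T1: 58→71, due 38, tardiness 33
T4: 71→79, due 47, tardiness 32
T5: 79→86, due 34, tardiness 52
T2: 86→89, due 40, tardiness 49
Sum = 0+0+0+33+32+52+49 = 166.
SPT (increasing processing time): T2 T5 T4 T1 T3 T7 T6.
T2: 0→3, due 40, tardiness 0
T5: 3→10, due 34, tardiness 0
T4: 10→18, due 47, tardiness 0
T1: 18→31, due 38, tardiness 0
T3: 31→49, due 88, tardiness 0
T7: 49→68, due 56, tardiness 12
T6: 68→89, due 35, tardiness 54
Sum = 0+0+0+0+0+12+54 = 66.
Difference = 166 − 66 = 100.

100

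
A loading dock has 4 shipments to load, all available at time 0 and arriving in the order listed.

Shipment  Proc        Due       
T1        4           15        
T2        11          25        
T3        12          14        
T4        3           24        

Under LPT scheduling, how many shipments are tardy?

2

LPT (decreasing processing time): T3 T2 T1 T4.
T3: 0→12, due 14, tardiness 0
T2: 12→23, due 25, tardiness 0
T1: 23→27, due 15, tardiness 12
T4: 27→30, due 24, tardiness 6
Late shipments: 2.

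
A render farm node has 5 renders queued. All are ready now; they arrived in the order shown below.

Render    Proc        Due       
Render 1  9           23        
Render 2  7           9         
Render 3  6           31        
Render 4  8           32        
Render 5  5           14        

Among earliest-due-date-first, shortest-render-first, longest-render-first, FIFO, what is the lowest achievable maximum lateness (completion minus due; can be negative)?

3

EDD (increasing due date): Render 2 Render 5 Render 1 Render 3 Render 4.
Render 2: 0→7, due 9, lateness -2
Render 5: 7→12, due 14, lateness -2
Render 1: 12→21, due 23, lateness -2
Render 3: 21→27, due 31, lateness -4
Render 4: 27→35, due 32, lateness 3
Maximum = 3.
SPT (increasing processing time): Render 5 Render 3 Render 2 Render 4 Render 1.
Render 5: 0→5, due 14, lateness -9
Render 3: 5→11, due 31, lateness -20
Render 2: 11→18, due 9, lateness 9
Render 4: 18→26, due 32, lateness -6
Render 1: 26→35, due 23, lateness 12
Maximum = 12.
LPT (decreasing processing time): Render 1 Render 4 Render 2 Render 3 Render 5.
Render 1: 0→9, due 23, lateness -14
Render 4: 9→17, due 32, lateness -15
Render 2: 17→24, due 9, lateness 15
Render 3: 24→30, due 31, lateness -1
Render 5: 30→35, due 14, lateness 21
Maximum = 21.
FIFO (arrival order): Render 1 Render 2 Render 3 Render 4 Render 5.
Render 1: 0→9, due 23, lateness -14
Render 2: 9→16, due 9, lateness 7
Render 3: 16→22, due 31, lateness -9
Render 4: 22→30, due 32, lateness -2
Render 5: 30→35, due 14, lateness 21
Maximum = 21.
EDD 3, SPT 12, LPT 21, FIFO 21 → minimum 3.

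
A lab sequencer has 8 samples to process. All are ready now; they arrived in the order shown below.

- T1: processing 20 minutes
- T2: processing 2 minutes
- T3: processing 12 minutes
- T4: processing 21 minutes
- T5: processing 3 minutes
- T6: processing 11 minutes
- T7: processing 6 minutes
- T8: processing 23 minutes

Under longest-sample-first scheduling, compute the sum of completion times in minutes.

581

LPT (decreasing processing time): T8 T4 T1 T3 T6 T7 T5 T2.
T8: 0→23
T4: 23→44
T1: 44→64
T3: 64→76
T6: 76→87
T7: 87→93
T5: 93→96
T2: 96→98
Sum = 23+44+64+76+87+93+96+98 = 581.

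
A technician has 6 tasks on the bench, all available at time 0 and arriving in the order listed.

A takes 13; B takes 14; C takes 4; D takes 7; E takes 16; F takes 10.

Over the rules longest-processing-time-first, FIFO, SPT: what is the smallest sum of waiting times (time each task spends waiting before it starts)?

118

LPT (decreasing processing time): E B A F D C.
E: waits 0, runs 0→16
B: waits 16, runs 16→30
A: waits 30, runs 30→43
F: waits 43, runs 43→53
D: waits 53, runs 53→60
C: waits 60, runs 60→64
Sum = 0+16+30+43+53+60 = 202.
FIFO (arrival order): A B C D E F.
A: waits 0, runs 0→13
B: waits 13, runs 13→27
C: waits 27, runs 27→31
D: waits 31, runs 31→38
E: waits 38, runs 38→54
F: waits 54, runs 54→64
Sum = 0+13+27+31+38+54 = 163.
SPT (increasing processing time): C D F A B E.
C: waits 0, runs 0→4
D: waits 4, runs 4→11
F: waits 11, runs 11→21
A: waits 21, runs 21→34
B: waits 34, runs 34→48
E: waits 48, runs 48→64
Sum = 0+4+11+21+34+48 = 118.
LPT 202, FIFO 163, SPT 118 → minimum 118.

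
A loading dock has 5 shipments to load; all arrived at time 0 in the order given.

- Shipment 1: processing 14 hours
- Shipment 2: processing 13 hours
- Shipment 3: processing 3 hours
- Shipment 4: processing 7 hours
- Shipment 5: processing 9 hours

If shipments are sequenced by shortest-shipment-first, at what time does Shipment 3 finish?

SPT (increasing processing time): Shipment 3 Shipment 4 Shipment 5 Shipment 2 Shipment 1.
Shipment 3: 0→3

3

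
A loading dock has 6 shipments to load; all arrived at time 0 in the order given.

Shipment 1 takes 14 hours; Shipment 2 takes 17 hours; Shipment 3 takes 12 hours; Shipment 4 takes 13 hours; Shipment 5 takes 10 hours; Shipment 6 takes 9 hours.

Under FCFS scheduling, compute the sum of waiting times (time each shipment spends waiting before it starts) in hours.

FIFO (arrival order): Shipment 1 Shipment 2 Shipment 3 Shipment 4 Shipment 5 Shipment 6.
Shipment 1: waits 0, runs 0→14
Shipment 2: waits 14, runs 14→31
Shipment 3: waits 31, runs 31→43
Shipment 4: waits 43, runs 43→56
Shipment 5: waits 56, runs 56→66
Shipment 6: waits 66, runs 66→75
Sum = 0+14+31+43+56+66 = 210.

210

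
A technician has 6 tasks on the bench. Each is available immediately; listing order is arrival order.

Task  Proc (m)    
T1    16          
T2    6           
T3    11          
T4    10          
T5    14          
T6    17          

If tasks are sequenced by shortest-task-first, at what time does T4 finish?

SPT (increasing processing time): T2 T4 T3 T5 T1 T6.
T2: 0→6
T4: 6→16

16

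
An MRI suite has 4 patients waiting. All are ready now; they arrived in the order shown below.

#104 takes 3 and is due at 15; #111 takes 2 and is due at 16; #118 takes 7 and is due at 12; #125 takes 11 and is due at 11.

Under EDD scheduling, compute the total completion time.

EDD (increasing due date): #125 #118 #104 #111.
#125: 0→11
#118: 11→18
#104: 18→21
#111: 21→23
Sum = 11+18+21+23 = 73.

73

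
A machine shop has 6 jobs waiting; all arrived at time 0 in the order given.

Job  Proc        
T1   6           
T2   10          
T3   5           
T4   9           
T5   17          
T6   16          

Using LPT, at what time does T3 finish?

LPT (decreasing processing time): T5 T6 T2 T4 T1 T3.
T5: 0→17
T6: 17→33
T2: 33→43
T4: 43→52
T1: 52→58
T3: 58→63

63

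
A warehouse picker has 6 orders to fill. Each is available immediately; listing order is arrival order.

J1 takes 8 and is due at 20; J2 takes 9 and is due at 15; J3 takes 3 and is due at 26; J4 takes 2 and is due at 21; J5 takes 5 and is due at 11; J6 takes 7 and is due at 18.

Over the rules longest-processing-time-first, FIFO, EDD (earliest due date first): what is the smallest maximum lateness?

LPT (decreasing processing time): J2 J1 J6 J5 J3 J4.
J2: 0→9, due 15, lateness -6
J1: 9→17, due 20, lateness -3
J6: 17→24, due 18, lateness 6
J5: 24→29, due 11, lateness 18
J3: 29→32, due 26, lateness 6
J4: 32→34, due 21, lateness 13
Maximum = 18.
FIFO (arrival order): J1 J2 J3 J4 J5 J6.
J1: 0→8, due 20, lateness -12
J2: 8→17, due 15, lateness 2
J3: 17→20, due 26, lateness -6
J4: 20→22, due 21, lateness 1
J5: 22→27, due 11, lateness 16
J6: 27→34, due 18, lateness 16
Maximum = 16.
EDD (increasing due date): J5 J2 J6 J1 J4 J3.
J5: 0→5, due 11, lateness -6
J2: 5→14, due 15, lateness -1
J6: 14→21, due 18, lateness 3
J1: 21→29, due 20, lateness 9
J4: 29→31, due 21, lateness 10
J3: 31→34, due 26, lateness 8
Maximum = 10.
LPT 18, FIFO 16, EDD 10 → minimum 10.

10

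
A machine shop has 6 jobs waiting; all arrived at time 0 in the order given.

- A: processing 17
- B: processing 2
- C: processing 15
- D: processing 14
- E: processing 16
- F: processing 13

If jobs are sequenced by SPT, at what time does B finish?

2

SPT (increasing processing time): B F D C E A.
B: 0→2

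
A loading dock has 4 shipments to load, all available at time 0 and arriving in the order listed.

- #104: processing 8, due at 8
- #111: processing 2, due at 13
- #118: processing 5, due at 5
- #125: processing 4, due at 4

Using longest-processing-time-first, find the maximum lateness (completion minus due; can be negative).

13

LPT (decreasing processing time): #104 #118 #125 #111.
#104: 0→8, due 8, lateness 0
#118: 8→13, due 5, lateness 8
#125: 13→17, due 4, lateness 13
#111: 17→19, due 13, lateness 6
Maximum = 13.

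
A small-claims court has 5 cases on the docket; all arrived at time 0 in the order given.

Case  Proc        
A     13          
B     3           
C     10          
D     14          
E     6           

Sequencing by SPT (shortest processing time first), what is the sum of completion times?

SPT (increasing processing time): B E C A D.
B: 0→3
E: 3→9
C: 9→19
A: 19→32
D: 32→46
Sum = 3+9+19+32+46 = 109.

109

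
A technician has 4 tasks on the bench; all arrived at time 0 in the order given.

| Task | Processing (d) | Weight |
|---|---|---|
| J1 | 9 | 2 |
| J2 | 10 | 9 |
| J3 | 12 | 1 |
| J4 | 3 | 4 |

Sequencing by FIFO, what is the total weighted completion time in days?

356

FIFO (arrival order): J1 J2 J3 J4.
J1: finishes 9, weight 2, w·C = 18
J2: finishes 19, weight 9, w·C = 171
J3: finishes 31, weight 1, w·C = 31
J4: finishes 34, weight 4, w·C = 136
Sum = 18+171+31+136 = 356.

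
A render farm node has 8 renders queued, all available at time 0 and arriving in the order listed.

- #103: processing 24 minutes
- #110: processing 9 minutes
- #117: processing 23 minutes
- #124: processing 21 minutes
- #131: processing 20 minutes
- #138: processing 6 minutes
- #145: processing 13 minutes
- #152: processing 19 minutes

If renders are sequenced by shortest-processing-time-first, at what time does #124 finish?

88

SPT (increasing processing time): #138 #110 #145 #152 #131 #124 #117 #103.
#138: 0→6
#110: 6→15
#145: 15→28
#152: 28→47
#131: 47→67
#124: 67→88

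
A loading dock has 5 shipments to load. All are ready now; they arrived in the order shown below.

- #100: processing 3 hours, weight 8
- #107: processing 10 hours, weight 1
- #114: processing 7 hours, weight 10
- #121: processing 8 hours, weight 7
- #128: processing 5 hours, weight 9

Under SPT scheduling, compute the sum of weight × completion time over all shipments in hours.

SPT (increasing processing time): #100 #128 #114 #121 #107.
#100: finishes 3, weight 8, w·C = 24
#128: finishes 8, weight 9, w·C = 72
#114: finishes 15, weight 10, w·C = 150
#121: finishes 23, weight 7, w·C = 161
#107: finishes 33, weight 1, w·C = 33
Sum = 24+72+150+161+33 = 440.

440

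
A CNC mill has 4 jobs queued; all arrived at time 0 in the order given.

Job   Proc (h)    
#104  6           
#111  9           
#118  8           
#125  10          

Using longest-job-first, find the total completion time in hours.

89

LPT (decreasing processing time): #125 #111 #118 #104.
#125: 0→10
#111: 10→19
#118: 19→27
#104: 27→33
Sum = 10+19+27+33 = 89.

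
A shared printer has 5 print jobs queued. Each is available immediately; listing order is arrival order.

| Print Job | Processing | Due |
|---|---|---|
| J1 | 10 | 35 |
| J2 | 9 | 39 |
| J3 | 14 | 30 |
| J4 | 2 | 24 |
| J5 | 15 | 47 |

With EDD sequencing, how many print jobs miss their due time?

EDD (increasing due date): J4 J3 J1 J2 J5.
J4: 0→2, due 24, tardiness 0
J3: 2→16, due 30, tardiness 0
J1: 16→26, due 35, tardiness 0
J2: 26→35, due 39, tardiness 0
J5: 35→50, due 47, tardiness 3
Late print jobs: 1.

1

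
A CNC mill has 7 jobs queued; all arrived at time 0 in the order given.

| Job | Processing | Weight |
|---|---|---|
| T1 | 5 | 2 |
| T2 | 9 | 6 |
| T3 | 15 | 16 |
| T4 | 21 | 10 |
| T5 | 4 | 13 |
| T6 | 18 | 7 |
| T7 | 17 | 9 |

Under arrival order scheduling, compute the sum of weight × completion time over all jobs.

FIFO (arrival order): T1 T2 T3 T4 T5 T6 T7.
T1: finishes 5, weight 2, w·C = 10
T2: finishes 14, weight 6, w·C = 84
T3: finishes 29, weight 16, w·C = 464
T4: finishes 50, weight 10, w·C = 500
T5: finishes 54, weight 13, w·C = 702
T6: finishes 72, weight 7, w·C = 504
T7: finishes 89, weight 9, w·C = 801
Sum = 10+84+464+500+702+504+801 = 3065.

3065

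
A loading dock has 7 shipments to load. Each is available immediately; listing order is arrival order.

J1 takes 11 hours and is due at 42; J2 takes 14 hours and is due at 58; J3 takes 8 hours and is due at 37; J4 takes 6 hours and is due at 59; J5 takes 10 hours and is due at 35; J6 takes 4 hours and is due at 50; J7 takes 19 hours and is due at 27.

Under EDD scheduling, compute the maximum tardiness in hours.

13

EDD (increasing due date): J7 J5 J3 J1 J6 J2 J4.
J7: 0→19, due 27, tardiness 0
J5: 19→29, due 35, tardiness 0
J3: 29→37, due 37, tardiness 0
J1: 37→48, due 42, tardiness 6
J6: 48→52, due 50, tardiness 2
J2: 52→66, due 58, tardiness 8
J4: 66→72, due 59, tardiness 13
Maximum = 13.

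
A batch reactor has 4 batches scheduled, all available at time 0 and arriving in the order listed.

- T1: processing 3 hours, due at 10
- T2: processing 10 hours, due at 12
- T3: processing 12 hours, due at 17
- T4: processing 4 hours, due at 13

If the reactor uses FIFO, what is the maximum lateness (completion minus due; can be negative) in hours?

FIFO (arrival order): T1 T2 T3 T4.
T1: 0→3, due 10, lateness -7
T2: 3→13, due 12, lateness 1
T3: 13→25, due 17, lateness 8
T4: 25→29, due 13, lateness 16
Maximum = 16.

16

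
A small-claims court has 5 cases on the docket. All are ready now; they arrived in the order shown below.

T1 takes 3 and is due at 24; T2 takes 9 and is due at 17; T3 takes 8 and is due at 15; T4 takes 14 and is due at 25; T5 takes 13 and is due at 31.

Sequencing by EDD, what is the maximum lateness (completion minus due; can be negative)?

EDD (increasing due date): T3 T2 T1 T4 T5.
T3: 0→8, due 15, lateness -7
T2: 8→17, due 17, lateness 0
T1: 17→20, due 24, lateness -4
T4: 20→34, due 25, lateness 9
T5: 34→47, due 31, lateness 16
Maximum = 16.

16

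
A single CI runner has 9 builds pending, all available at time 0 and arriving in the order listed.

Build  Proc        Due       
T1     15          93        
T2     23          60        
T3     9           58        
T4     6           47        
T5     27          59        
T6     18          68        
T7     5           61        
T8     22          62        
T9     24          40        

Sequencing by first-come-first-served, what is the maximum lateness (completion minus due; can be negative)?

FIFO (arrival order): T1 T2 T3 T4 T5 T6 T7 T8 T9.
T1: 0→15, due 93, lateness -78
T2: 15→38, due 60, lateness -22
T3: 38→47, due 58, lateness -11
T4: 47→53, due 47, lateness 6
T5: 53→80, due 59, lateness 21
T6: 80→98, due 68, lateness 30
T7: 98→103, due 61, lateness 42
T8: 103→125, due 62, lateness 63
T9: 125→149, due 40, lateness 109
Maximum = 109.

109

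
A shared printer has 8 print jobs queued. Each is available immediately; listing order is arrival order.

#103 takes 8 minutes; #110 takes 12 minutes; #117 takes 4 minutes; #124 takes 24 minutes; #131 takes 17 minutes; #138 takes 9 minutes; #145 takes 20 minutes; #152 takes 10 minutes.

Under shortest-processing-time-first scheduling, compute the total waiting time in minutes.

251

SPT (increasing processing time): #117 #103 #138 #152 #110 #131 #145 #124.
#117: waits 0, runs 0→4
#103: waits 4, runs 4→12
#138: waits 12, runs 12→21
#152: waits 21, runs 21→31
#110: waits 31, runs 31→43
#131: waits 43, runs 43→60
#145: waits 60, runs 60→80
#124: waits 80, runs 80→104
Sum = 0+4+12+21+31+43+60+80 = 251.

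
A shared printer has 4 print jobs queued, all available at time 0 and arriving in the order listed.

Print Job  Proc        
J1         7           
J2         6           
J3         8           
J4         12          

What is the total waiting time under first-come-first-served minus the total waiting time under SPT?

FIFO (arrival order): J1 J2 J3 J4.
J1: waits 0, runs 0→7
J2: waits 7, runs 7→13
J3: waits 13, runs 13→21
J4: waits 21, runs 21→33
Sum = 0+7+13+21 = 41.
SPT (increasing processing time): J2 J1 J3 J4.
J2: waits 0, runs 0→6
J1: waits 6, runs 6→13
J3: waits 13, runs 13→21
J4: waits 21, runs 21→33
Sum = 0+6+13+21 = 40.
Difference = 41 − 40 = 1.

1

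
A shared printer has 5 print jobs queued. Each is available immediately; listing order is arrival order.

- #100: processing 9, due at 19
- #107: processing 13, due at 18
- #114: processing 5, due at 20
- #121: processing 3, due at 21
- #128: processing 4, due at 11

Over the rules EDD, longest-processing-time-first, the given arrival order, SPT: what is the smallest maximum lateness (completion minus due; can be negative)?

13

EDD (increasing due date): #128 #107 #100 #114 #121.
#128: 0→4, due 11, lateness -7
#107: 4→17, due 18, lateness -1
#100: 17→26, due 19, lateness 7
#114: 26→31, due 20, lateness 11
#121: 31→34, due 21, lateness 13
Maximum = 13.
LPT (decreasing processing time): #107 #100 #114 #128 #121.
#107: 0→13, due 18, lateness -5
#100: 13→22, due 19, lateness 3
#114: 22→27, due 20, lateness 7
#128: 27→31, due 11, lateness 20
#121: 31→34, due 21, lateness 13
Maximum = 20.
FIFO (arrival order): #100 #107 #114 #121 #128.
#100: 0→9, due 19, lateness -10
#107: 9→22, due 18, lateness 4
#114: 22→27, due 20, lateness 7
#121: 27→30, due 21, lateness 9
#128: 30→34, due 11, lateness 23
Maximum = 23.
SPT (increasing processing time): #121 #128 #114 #100 #107.
#121: 0→3, due 21, lateness -18
#128: 3→7, due 11, lateness -4
#114: 7→12, due 20, lateness -8
#100: 12→21, due 19, lateness 2
#107: 21→34, due 18, lateness 16
Maximum = 16.
EDD 13, LPT 20, FIFO 23, SPT 16 → minimum 13.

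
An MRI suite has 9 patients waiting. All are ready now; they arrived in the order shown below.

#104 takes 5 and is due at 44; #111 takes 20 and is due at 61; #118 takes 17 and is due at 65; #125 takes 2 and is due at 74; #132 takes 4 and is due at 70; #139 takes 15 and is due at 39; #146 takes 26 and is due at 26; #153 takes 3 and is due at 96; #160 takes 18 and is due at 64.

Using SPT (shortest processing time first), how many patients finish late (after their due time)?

SPT (increasing processing time): #125 #153 #132 #104 #139 #118 #160 #111 #146.
#125: 0→2, due 74, tardiness 0
#153: 2→5, due 96, tardiness 0
#132: 5→9, due 70, tardiness 0
#104: 9→14, due 44, tardiness 0
#139: 14→29, due 39, tardiness 0
#118: 29→46, due 65, tardiness 0
#160: 46→64, due 64, tardiness 0
#111: 64→84, due 61, tardiness 23
#146: 84→110, due 26, tardiness 84
Late patients: 2.

2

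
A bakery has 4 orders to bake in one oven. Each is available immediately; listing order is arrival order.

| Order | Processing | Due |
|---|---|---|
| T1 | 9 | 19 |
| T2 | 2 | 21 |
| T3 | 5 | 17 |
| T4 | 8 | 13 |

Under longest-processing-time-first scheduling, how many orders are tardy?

LPT (decreasing processing time): T1 T4 T3 T2.
T1: 0→9, due 19, tardiness 0
T4: 9→17, due 13, tardiness 4
T3: 17→22, due 17, tardiness 5
T2: 22→24, due 21, tardiness 3
Late orders: 3.

3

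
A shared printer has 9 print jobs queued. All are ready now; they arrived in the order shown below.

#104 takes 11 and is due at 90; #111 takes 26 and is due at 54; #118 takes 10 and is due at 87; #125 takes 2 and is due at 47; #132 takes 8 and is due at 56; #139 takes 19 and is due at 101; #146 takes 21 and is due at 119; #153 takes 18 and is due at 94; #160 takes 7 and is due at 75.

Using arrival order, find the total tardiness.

FIFO (arrival order): #104 #111 #118 #125 #132 #139 #146 #153 #160.
#104: 0→11, due 90, tardiness 0
#111: 11→37, due 54, tardiness 0
#118: 37→47, due 87, tardiness 0
#125: 47→49, due 47, tardiness 2
#132: 49→57, due 56, tardiness 1
#139: 57→76, due 101, tardiness 0
#146: 76→97, due 119, tardiness 0
#153: 97→115, due 94, tardiness 21
#160: 115→122, due 75, tardiness 47
Sum = 0+0+0+2+1+0+0+21+47 = 71.

71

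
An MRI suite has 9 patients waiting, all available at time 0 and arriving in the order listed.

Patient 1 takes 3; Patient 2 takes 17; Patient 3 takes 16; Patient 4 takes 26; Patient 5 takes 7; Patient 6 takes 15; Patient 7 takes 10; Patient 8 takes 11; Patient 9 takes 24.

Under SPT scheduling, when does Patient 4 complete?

SPT (increasing processing time): Patient 1 Patient 5 Patient 7 Patient 8 Patient 6 Patient 3 Patient 2 Patient 9 Patient 4.
Patient 1: 0→3
Patient 5: 3→10
Patient 7: 10→20
Patient 8: 20→31
Patient 6: 31→46
Patient 3: 46→62
Patient 2: 62→79
Patient 9: 79→103
Patient 4: 103→129

129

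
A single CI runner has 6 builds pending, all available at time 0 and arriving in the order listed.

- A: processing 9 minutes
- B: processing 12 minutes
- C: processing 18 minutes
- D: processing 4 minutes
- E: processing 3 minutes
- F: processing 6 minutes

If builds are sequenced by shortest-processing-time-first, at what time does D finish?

SPT (increasing processing time): E D F A B C.
E: 0→3
D: 3→7

7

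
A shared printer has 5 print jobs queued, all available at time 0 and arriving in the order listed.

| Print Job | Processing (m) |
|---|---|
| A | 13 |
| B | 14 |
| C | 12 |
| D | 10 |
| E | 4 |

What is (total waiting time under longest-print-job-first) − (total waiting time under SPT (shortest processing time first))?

LPT (decreasing processing time): B A C D E.
B: waits 0, runs 0→14
A: waits 14, runs 14→27
C: waits 27, runs 27→39
D: waits 39, runs 39→49
E: waits 49, runs 49→53
Sum = 0+14+27+39+49 = 129.
SPT (increasing processing time): E D C A B.
E: waits 0, runs 0→4
D: waits 4, runs 4→14
C: waits 14, runs 14→26
A: waits 26, runs 26→39
B: waits 39, runs 39→53
Sum = 0+4+14+26+39 = 83.
Difference = 129 − 83 = 46.

46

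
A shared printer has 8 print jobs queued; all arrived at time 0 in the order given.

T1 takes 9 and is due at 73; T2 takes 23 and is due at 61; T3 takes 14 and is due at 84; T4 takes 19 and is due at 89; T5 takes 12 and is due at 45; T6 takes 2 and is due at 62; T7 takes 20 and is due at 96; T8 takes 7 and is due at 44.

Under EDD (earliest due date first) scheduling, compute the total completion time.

EDD (increasing due date): T8 T5 T2 T6 T1 T3 T4 T7.
T8: 0→7
T5: 7→19
T2: 19→42
T6: 42→44
T1: 44→53
T3: 53→67
T4: 67→86
T7: 86→106
Sum = 7+19+42+44+53+67+86+106 = 424.

424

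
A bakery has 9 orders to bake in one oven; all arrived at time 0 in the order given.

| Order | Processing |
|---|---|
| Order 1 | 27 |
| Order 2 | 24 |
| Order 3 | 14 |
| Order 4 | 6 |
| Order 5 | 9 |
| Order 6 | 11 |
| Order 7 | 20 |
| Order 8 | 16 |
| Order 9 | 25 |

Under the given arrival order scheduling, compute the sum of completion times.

775

FIFO (arrival order): Order 1 Order 2 Order 3 Order 4 Order 5 Order 6 Order 7 Order 8 Order 9.
Order 1: 0→27
Order 2: 27→51
Order 3: 51→65
Order 4: 65→71
Order 5: 71→80
Order 6: 80→91
Order 7: 91→111
Order 8: 111→127
Order 9: 127→152
Sum = 27+51+65+71+80+91+111+127+152 = 775.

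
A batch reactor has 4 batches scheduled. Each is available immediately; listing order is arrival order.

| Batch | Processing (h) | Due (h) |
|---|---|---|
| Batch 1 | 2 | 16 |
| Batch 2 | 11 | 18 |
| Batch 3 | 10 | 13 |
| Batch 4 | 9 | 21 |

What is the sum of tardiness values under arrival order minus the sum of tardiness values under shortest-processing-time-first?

FIFO (arrival order): Batch 1 Batch 2 Batch 3 Batch 4.
Batch 1: 0→2, due 16, tardiness 0
Batch 2: 2→13, due 18, tardiness 0
Batch 3: 13→23, due 13, tardiness 10
Batch 4: 23→32, due 21, tardiness 11
Sum = 0+0+10+11 = 21.
SPT (increasing processing time): Batch 1 Batch 4 Batch 3 Batch 2.
Batch 1: 0→2, due 16, tardiness 0
Batch 4: 2→11, due 21, tardiness 0
Batch 3: 11→21, due 13, tardiness 8
Batch 2: 21→32, due 18, tardiness 14
Sum = 0+0+8+14 = 22.
Difference = 21 − 22 = -1.

-1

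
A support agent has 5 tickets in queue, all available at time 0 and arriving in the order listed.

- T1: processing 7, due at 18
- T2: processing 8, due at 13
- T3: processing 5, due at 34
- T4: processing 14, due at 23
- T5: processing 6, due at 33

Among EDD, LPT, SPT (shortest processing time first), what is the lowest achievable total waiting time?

EDD (increasing due date): T2 T1 T4 T5 T3.
T2: waits 0, runs 0→8
T1: waits 8, runs 8→15
T4: waits 15, runs 15→29
T5: waits 29, runs 29→35
T3: waits 35, runs 35→40
Sum = 0+8+15+29+35 = 87.
LPT (decreasing processing time): T4 T2 T1 T5 T3.
T4: waits 0, runs 0→14
T2: waits 14, runs 14→22
T1: waits 22, runs 22→29
T5: waits 29, runs 29→35
T3: waits 35, runs 35→40
Sum = 0+14+22+29+35 = 100.
SPT (increasing processing time): T3 T5 T1 T2 T4.
T3: waits 0, runs 0→5
T5: waits 5, runs 5→11
T1: waits 11, runs 11→18
T2: waits 18, runs 18→26
T4: waits 26, runs 26→40
Sum = 0+5+11+18+26 = 60.
EDD 87, LPT 100, SPT 60 → minimum 60.

60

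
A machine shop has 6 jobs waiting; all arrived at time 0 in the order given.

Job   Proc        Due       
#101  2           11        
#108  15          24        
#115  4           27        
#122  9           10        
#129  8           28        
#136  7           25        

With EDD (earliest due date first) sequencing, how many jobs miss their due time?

EDD (increasing due date): #122 #101 #108 #136 #115 #129.
#122: 0→9, due 10, tardiness 0
#101: 9→11, due 11, tardiness 0
#108: 11→26, due 24, tardiness 2
#136: 26→33, due 25, tardiness 8
#115: 33→37, due 27, tardiness 10
#129: 37→45, due 28, tardiness 17
Late jobs: 4.

4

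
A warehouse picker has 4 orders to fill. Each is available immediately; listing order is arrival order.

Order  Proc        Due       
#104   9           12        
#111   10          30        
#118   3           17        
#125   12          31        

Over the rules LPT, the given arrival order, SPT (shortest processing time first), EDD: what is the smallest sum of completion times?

LPT (decreasing processing time): #125 #111 #104 #118.
#125: 0→12
#111: 12→22
#104: 22→31
#118: 31→34
Sum = 12+22+31+34 = 99.
FIFO (arrival order): #104 #111 #118 #125.
#104: 0→9
#111: 9→19
#118: 19→22
#125: 22→34
Sum = 9+19+22+34 = 84.
SPT (increasing processing time): #118 #104 #111 #125.
#118: 0→3
#104: 3→12
#111: 12→22
#125: 22→34
Sum = 3+12+22+34 = 71.
EDD (increasing due date): #104 #118 #111 #125.
#104: 0→9
#118: 9→12
#111: 12→22
#125: 22→34
Sum = 9+12+22+34 = 77.
LPT 99, FIFO 84, SPT 71, EDD 77 → minimum 71.

71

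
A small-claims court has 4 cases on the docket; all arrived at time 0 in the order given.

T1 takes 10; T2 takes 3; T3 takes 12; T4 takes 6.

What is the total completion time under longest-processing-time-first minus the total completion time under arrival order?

LPT (decreasing processing time): T3 T1 T4 T2.
T3: 0→12
T1: 12→22
T4: 22→28
T2: 28→31
Sum = 12+22+28+31 = 93.
FIFO (arrival order): T1 T2 T3 T4.
T1: 0→10
T2: 10→13
T3: 13→25
T4: 25→31
Sum = 10+13+25+31 = 79.
Difference = 93 − 79 = 14.

14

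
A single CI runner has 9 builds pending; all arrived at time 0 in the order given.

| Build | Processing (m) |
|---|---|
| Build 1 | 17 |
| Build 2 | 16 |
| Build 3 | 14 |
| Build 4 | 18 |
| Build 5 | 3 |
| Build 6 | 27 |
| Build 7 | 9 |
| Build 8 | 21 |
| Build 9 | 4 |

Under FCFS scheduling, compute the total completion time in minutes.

683

FIFO (arrival order): Build 1 Build 2 Build 3 Build 4 Build 5 Build 6 Build 7 Build 8 Build 9.
Build 1: 0→17
Build 2: 17→33
Build 3: 33→47
Build 4: 47→65
Build 5: 65→68
Build 6: 68→95
Build 7: 95→104
Build 8: 104→125
Build 9: 125→129
Sum = 17+33+47+65+68+95+104+125+129 = 683.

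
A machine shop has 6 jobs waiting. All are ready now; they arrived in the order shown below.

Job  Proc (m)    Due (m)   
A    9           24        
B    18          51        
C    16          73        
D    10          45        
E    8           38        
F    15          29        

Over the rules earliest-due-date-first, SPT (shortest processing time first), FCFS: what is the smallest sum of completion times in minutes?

EDD (increasing due date): A F E D B C.
A: 0→9
F: 9→24
E: 24→32
D: 32→42
B: 42→60
C: 60→76
Sum = 9+24+32+42+60+76 = 243.
SPT (increasing processing time): E A D F C B.
E: 0→8
A: 8→17
D: 17→27
F: 27→42
C: 42→58
B: 58→76
Sum = 8+17+27+42+58+76 = 228.
FIFO (arrival order): A B C D E F.
A: 0→9
B: 9→27
C: 27→43
D: 43→53
E: 53→61
F: 61→76
Sum = 9+27+43+53+61+76 = 269.
EDD 243, SPT 228, FIFO 269 → minimum 228.

228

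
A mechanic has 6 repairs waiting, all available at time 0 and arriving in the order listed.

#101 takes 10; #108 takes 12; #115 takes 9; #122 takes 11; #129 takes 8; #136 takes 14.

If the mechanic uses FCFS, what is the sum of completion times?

219

FIFO (arrival order): #101 #108 #115 #122 #129 #136.
#101: 0→10
#108: 10→22
#115: 22→31
#122: 31→42
#129: 42→50
#136: 50→64
Sum = 10+22+31+42+50+64 = 219.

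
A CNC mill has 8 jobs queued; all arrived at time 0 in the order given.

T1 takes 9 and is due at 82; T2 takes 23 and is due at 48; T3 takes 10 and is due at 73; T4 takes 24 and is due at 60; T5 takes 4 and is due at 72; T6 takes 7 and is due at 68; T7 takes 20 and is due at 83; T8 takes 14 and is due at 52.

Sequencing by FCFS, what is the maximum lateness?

FIFO (arrival order): T1 T2 T3 T4 T5 T6 T7 T8.
T1: 0→9, due 82, lateness -73
T2: 9→32, due 48, lateness -16
T3: 32→42, due 73, lateness -31
T4: 42→66, due 60, lateness 6
T5: 66→70, due 72, lateness -2
T6: 70→77, due 68, lateness 9
T7: 77→97, due 83, lateness 14
T8: 97→111, due 52, lateness 59
Maximum = 59.

59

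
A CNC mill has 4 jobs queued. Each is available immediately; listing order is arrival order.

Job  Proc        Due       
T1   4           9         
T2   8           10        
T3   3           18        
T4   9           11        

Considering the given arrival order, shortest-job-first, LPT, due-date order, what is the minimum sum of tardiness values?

15

FIFO (arrival order): T1 T2 T3 T4.
T1: 0→4, due 9, tardiness 0
T2: 4→12, due 10, tardiness 2
T3: 12→15, due 18, tardiness 0
T4: 15→24, due 11, tardiness 13
Sum = 0+2+0+13 = 15.
SPT (increasing processing time): T3 T1 T2 T4.
T3: 0→3, due 18, tardiness 0
T1: 3→7, due 9, tardiness 0
T2: 7→15, due 10, tardiness 5
T4: 15→24, due 11, tardiness 13
Sum = 0+0+5+13 = 18.
LPT (decreasing processing time): T4 T2 T1 T3.
T4: 0→9, due 11, tardiness 0
T2: 9→17, due 10, tardiness 7
T1: 17→21, due 9, tardiness 12
T3: 21→24, due 18, tardiness 6
Sum = 0+7+12+6 = 25.
EDD (increasing due date): T1 T2 T4 T3.
T1: 0→4, due 9, tardiness 0
T2: 4→12, due 10, tardiness 2
T4: 12→21, due 11, tardiness 10
T3: 21→24, due 18, tardiness 6
Sum = 0+2+10+6 = 18.
FIFO 15, SPT 18, LPT 25, EDD 18 → minimum 15.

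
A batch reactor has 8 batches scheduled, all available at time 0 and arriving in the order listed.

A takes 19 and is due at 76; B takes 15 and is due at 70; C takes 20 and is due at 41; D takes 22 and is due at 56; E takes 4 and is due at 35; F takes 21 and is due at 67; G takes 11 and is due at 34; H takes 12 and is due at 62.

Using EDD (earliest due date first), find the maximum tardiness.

48

EDD (increasing due date): G E C D H F B A.
G: 0→11, due 34, tardiness 0
E: 11→15, due 35, tardiness 0
C: 15→35, due 41, tardiness 0
D: 35→57, due 56, tardiness 1
H: 57→69, due 62, tardiness 7
F: 69→90, due 67, tardiness 23
B: 90→105, due 70, tardiness 35
A: 105→124, due 76, tardiness 48
Maximum = 48.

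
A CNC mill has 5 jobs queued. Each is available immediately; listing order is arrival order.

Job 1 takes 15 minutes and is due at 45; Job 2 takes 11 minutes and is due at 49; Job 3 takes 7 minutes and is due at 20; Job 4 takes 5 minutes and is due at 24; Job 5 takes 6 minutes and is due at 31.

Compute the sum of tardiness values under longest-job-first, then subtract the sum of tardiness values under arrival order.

LPT (decreasing processing time): Job 1 Job 2 Job 3 Job 5 Job 4.
Job 1: 0→15, due 45, tardiness 0
Job 2: 15→26, due 49, tardiness 0
Job 3: 26→33, due 20, tardiness 13
Job 5: 33→39, due 31, tardiness 8
Job 4: 39→44, due 24, tardiness 20
Sum = 0+0+13+8+20 = 41.
FIFO (arrival order): Job 1 Job 2 Job 3 Job 4 Job 5.
Job 1: 0→15, due 45, tardiness 0
Job 2: 15→26, due 49, tardiness 0
Job 3: 26→33, due 20, tardiness 13
Job 4: 33→38, due 24, tardiness 14
Job 5: 38→44, due 31, tardiness 13
Sum = 0+0+13+14+13 = 40.
Difference = 41 − 40 = 1.

1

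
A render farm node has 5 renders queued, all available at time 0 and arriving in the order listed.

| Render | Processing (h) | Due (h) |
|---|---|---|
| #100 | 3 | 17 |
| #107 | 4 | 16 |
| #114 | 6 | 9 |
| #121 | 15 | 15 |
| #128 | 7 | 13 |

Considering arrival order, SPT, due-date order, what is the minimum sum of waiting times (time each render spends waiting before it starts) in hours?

43

FIFO (arrival order): #100 #107 #114 #121 #128.
#100: waits 0, runs 0→3
#107: waits 3, runs 3→7
#114: waits 7, runs 7→13
#121: waits 13, runs 13→28
#128: waits 28, runs 28→35
Sum = 0+3+7+13+28 = 51.
SPT (increasing processing time): #100 #107 #114 #128 #121.
#100: waits 0, runs 0→3
#107: waits 3, runs 3→7
#114: waits 7, runs 7→13
#128: waits 13, runs 13→20
#121: waits 20, runs 20→35
Sum = 0+3+7+13+20 = 43.
EDD (increasing due date): #114 #128 #121 #107 #100.
#114: waits 0, runs 0→6
#128: waits 6, runs 6→13
#121: waits 13, runs 13→28
#107: waits 28, runs 28→32
#100: waits 32, runs 32→35
Sum = 0+6+13+28+32 = 79.
FIFO 51, SPT 43, EDD 79 → minimum 43.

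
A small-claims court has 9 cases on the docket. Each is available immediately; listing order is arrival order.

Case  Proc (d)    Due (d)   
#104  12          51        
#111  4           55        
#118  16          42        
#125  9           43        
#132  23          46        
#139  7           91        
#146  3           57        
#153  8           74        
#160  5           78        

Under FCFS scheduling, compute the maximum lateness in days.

18

FIFO (arrival order): #104 #111 #118 #125 #132 #139 #146 #153 #160.
#104: 0→12, due 51, lateness -39
#111: 12→16, due 55, lateness -39
#118: 16→32, due 42, lateness -10
#125: 32→41, due 43, lateness -2
#132: 41→64, due 46, lateness 18
#139: 64→71, due 91, lateness -20
#146: 71→74, due 57, lateness 17
#153: 74→82, due 74, lateness 8
#160: 82→87, due 78, lateness 9
Maximum = 18.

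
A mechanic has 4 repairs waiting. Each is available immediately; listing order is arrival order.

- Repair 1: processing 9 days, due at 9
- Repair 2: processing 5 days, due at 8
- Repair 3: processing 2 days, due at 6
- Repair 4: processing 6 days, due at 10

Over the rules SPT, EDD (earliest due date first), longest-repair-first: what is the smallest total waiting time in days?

22

SPT (increasing processing time): Repair 3 Repair 2 Repair 4 Repair 1.
Repair 3: waits 0, runs 0→2
Repair 2: waits 2, runs 2→7
Repair 4: waits 7, runs 7→13
Repair 1: waits 13, runs 13→22
Sum = 0+2+7+13 = 22.
EDD (increasing due date): Repair 3 Repair 2 Repair 1 Repair 4.
Repair 3: waits 0, runs 0→2
Repair 2: waits 2, runs 2→7
Repair 1: waits 7, runs 7→16
Repair 4: waits 16, runs 16→22
Sum = 0+2+7+16 = 25.
LPT (decreasing processing time): Repair 1 Repair 4 Repair 2 Repair 3.
Repair 1: waits 0, runs 0→9
Repair 4: waits 9, runs 9→15
Repair 2: waits 15, runs 15→20
Repair 3: waits 20, runs 20→22
Sum = 0+9+15+20 = 44.
SPT 22, EDD 25, LPT 44 → minimum 22.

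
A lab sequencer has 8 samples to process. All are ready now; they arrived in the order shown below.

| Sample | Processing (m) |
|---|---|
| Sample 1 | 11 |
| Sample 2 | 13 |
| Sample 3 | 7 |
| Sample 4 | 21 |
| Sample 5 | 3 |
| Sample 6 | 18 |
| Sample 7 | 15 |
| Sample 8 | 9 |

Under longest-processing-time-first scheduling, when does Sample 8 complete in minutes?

LPT (decreasing processing time): Sample 4 Sample 6 Sample 7 Sample 2 Sample 1 Sample 8 Sample 3 Sample 5.
Sample 4: 0→21
Sample 6: 21→39
Sample 7: 39→54
Sample 2: 54→67
Sample 1: 67→78
Sample 8: 78→87

87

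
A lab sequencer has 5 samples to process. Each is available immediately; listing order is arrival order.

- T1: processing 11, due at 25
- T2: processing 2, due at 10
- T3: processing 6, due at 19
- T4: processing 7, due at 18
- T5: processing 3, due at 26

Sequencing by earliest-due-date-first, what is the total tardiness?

EDD (increasing due date): T2 T4 T3 T1 T5.
T2: 0→2, due 10, tardiness 0
T4: 2→9, due 18, tardiness 0
T3: 9→15, due 19, tardiness 0
T1: 15→26, due 25, tardiness 1
T5: 26→29, due 26, tardiness 3
Sum = 0+0+0+1+3 = 4.

4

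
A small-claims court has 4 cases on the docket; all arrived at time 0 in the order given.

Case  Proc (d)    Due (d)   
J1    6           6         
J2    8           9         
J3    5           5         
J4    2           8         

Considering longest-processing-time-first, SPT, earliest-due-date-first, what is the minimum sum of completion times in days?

LPT (decreasing processing time): J2 J1 J3 J4.
J2: 0→8
J1: 8→14
J3: 14→19
J4: 19→21
Sum = 8+14+19+21 = 62.
SPT (increasing processing time): J4 J3 J1 J2.
J4: 0→2
J3: 2→7
J1: 7→13
J2: 13→21
Sum = 2+7+13+21 = 43.
EDD (increasing due date): J3 J1 J4 J2.
J3: 0→5
J1: 5→11
J4: 11→13
J2: 13→21
Sum = 5+11+13+21 = 50.
LPT 62, SPT 43, EDD 50 → minimum 43.

43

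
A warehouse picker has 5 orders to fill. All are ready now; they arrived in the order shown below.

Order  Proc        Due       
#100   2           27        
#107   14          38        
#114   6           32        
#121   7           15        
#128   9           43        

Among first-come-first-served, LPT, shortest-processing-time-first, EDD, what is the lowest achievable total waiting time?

49

FIFO (arrival order): #100 #107 #114 #121 #128.
#100: waits 0, runs 0→2
#107: waits 2, runs 2→16
#114: waits 16, runs 16→22
#121: waits 22, runs 22→29
#128: waits 29, runs 29→38
Sum = 0+2+16+22+29 = 69.
LPT (decreasing processing time): #107 #128 #121 #114 #100.
#107: waits 0, runs 0→14
#128: waits 14, runs 14→23
#121: waits 23, runs 23→30
#114: waits 30, runs 30→36
#100: waits 36, runs 36→38
Sum = 0+14+23+30+36 = 103.
SPT (increasing processing time): #100 #114 #121 #128 #107.
#100: waits 0, runs 0→2
#114: waits 2, runs 2→8
#121: waits 8, runs 8→15
#128: waits 15, runs 15→24
#107: waits 24, runs 24→38
Sum = 0+2+8+15+24 = 49.
EDD (increasing due date): #121 #100 #114 #107 #128.
#121: waits 0, runs 0→7
#100: waits 7, runs 7→9
#114: waits 9, runs 9→15
#107: waits 15, runs 15→29
#128: waits 29, runs 29→38
Sum = 0+7+9+15+29 = 60.
FIFO 69, LPT 103, SPT 49, EDD 60 → minimum 49.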